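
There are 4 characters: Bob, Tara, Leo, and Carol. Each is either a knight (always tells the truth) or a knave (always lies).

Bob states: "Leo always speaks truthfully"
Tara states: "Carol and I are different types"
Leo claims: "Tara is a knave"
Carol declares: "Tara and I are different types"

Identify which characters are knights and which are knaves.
Bob is a knight.
Tara is a knave.
Leo is a knight.
Carol is a knave.

Verification:
- Bob (knight) says "Leo always speaks truthfully" - this is TRUE because Leo is a knight.
- Tara (knave) says "Carol and I are different types" - this is FALSE (a lie) because Tara is a knave and Carol is a knave.
- Leo (knight) says "Tara is a knave" - this is TRUE because Tara is a knave.
- Carol (knave) says "Tara and I are different types" - this is FALSE (a lie) because Carol is a knave and Tara is a knave.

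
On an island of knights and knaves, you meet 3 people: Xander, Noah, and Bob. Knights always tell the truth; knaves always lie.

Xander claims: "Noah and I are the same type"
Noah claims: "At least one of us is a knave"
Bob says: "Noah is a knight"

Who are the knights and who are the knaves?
Xander is a knave.
Noah is a knight.
Bob is a knight.

Verification:
- Xander (knave) says "Noah and I are the same type" - this is FALSE (a lie) because Xander is a knave and Noah is a knight.
- Noah (knight) says "At least one of us is a knave" - this is TRUE because Xander is a knave.
- Bob (knight) says "Noah is a knight" - this is TRUE because Noah is a knight.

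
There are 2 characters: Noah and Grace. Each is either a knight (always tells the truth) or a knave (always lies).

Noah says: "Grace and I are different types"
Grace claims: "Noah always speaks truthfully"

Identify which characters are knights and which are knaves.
Noah is a knave.
Grace is a knave.

Verification:
- Noah (knave) says "Grace and I are different types" - this is FALSE (a lie) because Noah is a knave and Grace is a knave.
- Grace (knave) says "Noah always speaks truthfully" - this is FALSE (a lie) because Noah is a knave.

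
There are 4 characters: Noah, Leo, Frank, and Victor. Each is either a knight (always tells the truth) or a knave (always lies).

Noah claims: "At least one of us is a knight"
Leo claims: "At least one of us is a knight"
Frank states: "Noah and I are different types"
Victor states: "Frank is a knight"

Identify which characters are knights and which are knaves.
Noah is a knave.
Leo is a knave.
Frank is a knave.
Victor is a knave.

Verification:
- Noah (knave) says "At least one of us is a knight" - this is FALSE (a lie) because no one is a knight.
- Leo (knave) says "At least one of us is a knight" - this is FALSE (a lie) because no one is a knight.
- Frank (knave) says "Noah and I are different types" - this is FALSE (a lie) because Frank is a knave and Noah is a knave.
- Victor (knave) says "Frank is a knight" - this is FALSE (a lie) because Frank is a knave.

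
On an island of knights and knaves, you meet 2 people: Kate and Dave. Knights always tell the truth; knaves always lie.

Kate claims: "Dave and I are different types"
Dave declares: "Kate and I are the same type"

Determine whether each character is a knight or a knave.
Kate is a knight.
Dave is a knave.

Verification:
- Kate (knight) says "Dave and I are different types" - this is TRUE because Kate is a knight and Dave is a knave.
- Dave (knave) says "Kate and I are the same type" - this is FALSE (a lie) because Dave is a knave and Kate is a knight.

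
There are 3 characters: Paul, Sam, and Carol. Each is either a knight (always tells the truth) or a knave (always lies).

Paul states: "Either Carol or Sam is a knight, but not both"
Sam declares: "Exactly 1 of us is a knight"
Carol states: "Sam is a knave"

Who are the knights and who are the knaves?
Paul is a knight.
Sam is a knave.
Carol is a knight.

Verification:
- Paul (knight) says "Either Carol or Sam is a knight, but not both" - this is TRUE because Carol is a knight and Sam is a knave.
- Sam (knave) says "Exactly 1 of us is a knight" - this is FALSE (a lie) because there are 2 knights.
- Carol (knight) says "Sam is a knave" - this is TRUE because Sam is a knave.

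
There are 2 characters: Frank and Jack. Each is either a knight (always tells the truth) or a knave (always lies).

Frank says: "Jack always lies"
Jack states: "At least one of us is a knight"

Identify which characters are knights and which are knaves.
Frank is a knave.
Jack is a knight.

Verification:
- Frank (knave) says "Jack always lies" - this is FALSE (a lie) because Jack is a knight.
- Jack (knight) says "At least one of us is a knight" - this is TRUE because Jack is a knight.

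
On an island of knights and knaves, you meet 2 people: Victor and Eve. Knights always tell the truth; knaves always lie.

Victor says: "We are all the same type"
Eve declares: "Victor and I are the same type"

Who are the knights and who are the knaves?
Victor is a knight.
Eve is a knight.

Verification:
- Victor (knight) says "We are all the same type" - this is TRUE because Victor and Eve are knights.
- Eve (knight) says "Victor and I are the same type" - this is TRUE because Eve is a knight and Victor is a knight.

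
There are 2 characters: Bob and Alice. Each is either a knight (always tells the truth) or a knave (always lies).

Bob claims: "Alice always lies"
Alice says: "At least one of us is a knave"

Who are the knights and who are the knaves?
Bob is a knave.
Alice is a knight.

Verification:
- Bob (knave) says "Alice always lies" - this is FALSE (a lie) because Alice is a knight.
- Alice (knight) says "At least one of us is a knave" - this is TRUE because Bob is a knave.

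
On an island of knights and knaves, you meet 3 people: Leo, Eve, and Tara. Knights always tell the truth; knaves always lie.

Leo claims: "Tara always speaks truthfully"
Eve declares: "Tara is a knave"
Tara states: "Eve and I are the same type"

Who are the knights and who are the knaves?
Leo is a knave.
Eve is a knight.
Tara is a knave.

Verification:
- Leo (knave) says "Tara always speaks truthfully" - this is FALSE (a lie) because Tara is a knave.
- Eve (knight) says "Tara is a knave" - this is TRUE because Tara is a knave.
- Tara (knave) says "Eve and I are the same type" - this is FALSE (a lie) because Tara is a knave and Eve is a knight.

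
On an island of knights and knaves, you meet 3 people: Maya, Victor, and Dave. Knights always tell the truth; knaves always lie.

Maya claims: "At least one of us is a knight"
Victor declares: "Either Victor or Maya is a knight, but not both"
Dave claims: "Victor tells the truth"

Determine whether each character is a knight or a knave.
Maya is a knave.
Victor is a knave.
Dave is a knave.

Verification:
- Maya (knave) says "At least one of us is a knight" - this is FALSE (a lie) because no one is a knight.
- Victor (knave) says "Either Victor or Maya is a knight, but not both" - this is FALSE (a lie) because Victor is a knave and Maya is a knave.
- Dave (knave) says "Victor tells the truth" - this is FALSE (a lie) because Victor is a knave.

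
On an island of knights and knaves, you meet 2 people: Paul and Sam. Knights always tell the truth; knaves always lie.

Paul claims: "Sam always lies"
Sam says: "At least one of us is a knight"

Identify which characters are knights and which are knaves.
Paul is a knave.
Sam is a knight.

Verification:
- Paul (knave) says "Sam always lies" - this is FALSE (a lie) because Sam is a knight.
- Sam (knight) says "At least one of us is a knight" - this is TRUE because Sam is a knight.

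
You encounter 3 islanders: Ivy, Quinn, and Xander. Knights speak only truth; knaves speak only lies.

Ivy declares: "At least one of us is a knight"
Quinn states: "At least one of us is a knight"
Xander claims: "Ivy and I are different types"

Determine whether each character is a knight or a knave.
Ivy is a knave.
Quinn is a knave.
Xander is a knave.

Verification:
- Ivy (knave) says "At least one of us is a knight" - this is FALSE (a lie) because no one is a knight.
- Quinn (knave) says "At least one of us is a knight" - this is FALSE (a lie) because no one is a knight.
- Xander (knave) says "Ivy and I are different types" - this is FALSE (a lie) because Xander is a knave and Ivy is a knave.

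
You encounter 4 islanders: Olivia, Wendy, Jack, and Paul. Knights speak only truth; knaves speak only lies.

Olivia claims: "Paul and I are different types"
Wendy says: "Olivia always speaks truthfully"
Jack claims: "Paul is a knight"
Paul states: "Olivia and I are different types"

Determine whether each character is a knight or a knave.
Olivia is a knave.
Wendy is a knave.
Jack is a knave.
Paul is a knave.

Verification:
- Olivia (knave) says "Paul and I are different types" - this is FALSE (a lie) because Olivia is a knave and Paul is a knave.
- Wendy (knave) says "Olivia always speaks truthfully" - this is FALSE (a lie) because Olivia is a knave.
- Jack (knave) says "Paul is a knight" - this is FALSE (a lie) because Paul is a knave.
- Paul (knave) says "Olivia and I are different types" - this is FALSE (a lie) because Paul is a knave and Olivia is a knave.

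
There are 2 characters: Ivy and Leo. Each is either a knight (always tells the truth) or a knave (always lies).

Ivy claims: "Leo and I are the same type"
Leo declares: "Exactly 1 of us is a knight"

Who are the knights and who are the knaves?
Ivy is a knave.
Leo is a knight.

Verification:
- Ivy (knave) says "Leo and I are the same type" - this is FALSE (a lie) because Ivy is a knave and Leo is a knight.
- Leo (knight) says "Exactly 1 of us is a knight" - this is TRUE because there are 1 knights.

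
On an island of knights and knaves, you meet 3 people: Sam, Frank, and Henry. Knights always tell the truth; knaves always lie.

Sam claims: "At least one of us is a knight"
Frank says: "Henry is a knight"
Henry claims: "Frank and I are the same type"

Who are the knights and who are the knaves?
Sam is a knight.
Frank is a knight.
Henry is a knight.

Verification:
- Sam (knight) says "At least one of us is a knight" - this is TRUE because Sam, Frank, and Henry are knights.
- Frank (knight) says "Henry is a knight" - this is TRUE because Henry is a knight.
- Henry (knight) says "Frank and I are the same type" - this is TRUE because Henry is a knight and Frank is a knight.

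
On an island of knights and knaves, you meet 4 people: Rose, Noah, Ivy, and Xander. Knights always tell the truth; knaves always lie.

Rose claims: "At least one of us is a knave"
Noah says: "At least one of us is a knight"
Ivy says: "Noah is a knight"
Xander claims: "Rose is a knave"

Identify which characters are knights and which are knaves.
Rose is a knight.
Noah is a knight.
Ivy is a knight.
Xander is a knave.

Verification:
- Rose (knight) says "At least one of us is a knave" - this is TRUE because Xander is a knave.
- Noah (knight) says "At least one of us is a knight" - this is TRUE because Rose, Noah, and Ivy are knights.
- Ivy (knight) says "Noah is a knight" - this is TRUE because Noah is a knight.
- Xander (knave) says "Rose is a knave" - this is FALSE (a lie) because Rose is a knight.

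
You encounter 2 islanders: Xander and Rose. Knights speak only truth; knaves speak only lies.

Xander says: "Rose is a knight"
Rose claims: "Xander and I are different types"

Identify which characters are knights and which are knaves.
Xander is a knave.
Rose is a knave.

Verification:
- Xander (knave) says "Rose is a knight" - this is FALSE (a lie) because Rose is a knave.
- Rose (knave) says "Xander and I are different types" - this is FALSE (a lie) because Rose is a knave and Xander is a knave.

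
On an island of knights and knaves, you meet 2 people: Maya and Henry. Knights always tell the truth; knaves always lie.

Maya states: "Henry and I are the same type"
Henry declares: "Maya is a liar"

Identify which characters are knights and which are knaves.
Maya is a knave.
Henry is a knight.

Verification:
- Maya (knave) says "Henry and I are the same type" - this is FALSE (a lie) because Maya is a knave and Henry is a knight.
- Henry (knight) says "Maya is a liar" - this is TRUE because Maya is a knave.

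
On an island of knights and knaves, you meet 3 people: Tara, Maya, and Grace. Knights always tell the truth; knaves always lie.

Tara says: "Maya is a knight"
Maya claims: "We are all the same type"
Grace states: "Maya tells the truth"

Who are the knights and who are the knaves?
Tara is a knight.
Maya is a knight.
Grace is a knight.

Verification:
- Tara (knight) says "Maya is a knight" - this is TRUE because Maya is a knight.
- Maya (knight) says "We are all the same type" - this is TRUE because Tara, Maya, and Grace are knights.
- Grace (knight) says "Maya tells the truth" - this is TRUE because Maya is a knight.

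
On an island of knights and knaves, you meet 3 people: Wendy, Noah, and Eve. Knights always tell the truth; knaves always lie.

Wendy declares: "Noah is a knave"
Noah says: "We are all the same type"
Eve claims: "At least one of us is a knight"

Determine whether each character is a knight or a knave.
Wendy is a knight.
Noah is a knave.
Eve is a knight.

Verification:
- Wendy (knight) says "Noah is a knave" - this is TRUE because Noah is a knave.
- Noah (knave) says "We are all the same type" - this is FALSE (a lie) because Wendy and Eve are knights and Noah is a knave.
- Eve (knight) says "At least one of us is a knight" - this is TRUE because Wendy and Eve are knights.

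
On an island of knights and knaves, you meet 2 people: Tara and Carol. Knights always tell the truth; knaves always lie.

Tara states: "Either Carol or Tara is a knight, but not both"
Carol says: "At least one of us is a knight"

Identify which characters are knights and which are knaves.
Tara is a knave.
Carol is a knave.

Verification:
- Tara (knave) says "Either Carol or Tara is a knight, but not both" - this is FALSE (a lie) because Carol is a knave and Tara is a knave.
- Carol (knave) says "At least one of us is a knight" - this is FALSE (a lie) because no one is a knight.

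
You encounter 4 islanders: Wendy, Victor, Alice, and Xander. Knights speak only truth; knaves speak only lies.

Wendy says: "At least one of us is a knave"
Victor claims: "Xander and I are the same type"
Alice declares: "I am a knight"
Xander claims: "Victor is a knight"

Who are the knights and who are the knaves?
Wendy is a knight.
Victor is a knight.
Alice is a knave.
Xander is a knight.

Verification:
- Wendy (knight) says "At least one of us is a knave" - this is TRUE because Alice is a knave.
- Victor (knight) says "Xander and I are the same type" - this is TRUE because Victor is a knight and Xander is a knight.
- Alice (knave) says "I am a knight" - this is FALSE (a lie) because Alice is a knave.
- Xander (knight) says "Victor is a knight" - this is TRUE because Victor is a knight.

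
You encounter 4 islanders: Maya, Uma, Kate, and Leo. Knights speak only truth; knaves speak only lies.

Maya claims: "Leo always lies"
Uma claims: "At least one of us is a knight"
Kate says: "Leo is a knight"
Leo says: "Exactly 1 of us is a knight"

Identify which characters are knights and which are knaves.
Maya is a knight.
Uma is a knight.
Kate is a knave.
Leo is a knave.

Verification:
- Maya (knight) says "Leo always lies" - this is TRUE because Leo is a knave.
- Uma (knight) says "At least one of us is a knight" - this is TRUE because Maya and Uma are knights.
- Kate (knave) says "Leo is a knight" - this is FALSE (a lie) because Leo is a knave.
- Leo (knave) says "Exactly 1 of us is a knight" - this is FALSE (a lie) because there are 2 knights.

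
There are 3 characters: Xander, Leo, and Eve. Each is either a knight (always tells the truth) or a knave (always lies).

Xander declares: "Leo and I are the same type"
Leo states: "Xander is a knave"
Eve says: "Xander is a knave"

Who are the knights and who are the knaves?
Xander is a knave.
Leo is a knight.
Eve is a knight.

Verification:
- Xander (knave) says "Leo and I are the same type" - this is FALSE (a lie) because Xander is a knave and Leo is a knight.
- Leo (knight) says "Xander is a knave" - this is TRUE because Xander is a knave.
- Eve (knight) says "Xander is a knave" - this is TRUE because Xander is a knave.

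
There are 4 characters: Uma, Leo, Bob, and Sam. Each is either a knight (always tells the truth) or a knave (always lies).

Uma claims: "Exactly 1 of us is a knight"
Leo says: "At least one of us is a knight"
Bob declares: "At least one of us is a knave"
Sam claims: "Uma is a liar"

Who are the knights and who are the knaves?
Uma is a knave.
Leo is a knight.
Bob is a knight.
Sam is a knight.

Verification:
- Uma (knave) says "Exactly 1 of us is a knight" - this is FALSE (a lie) because there are 3 knights.
- Leo (knight) says "At least one of us is a knight" - this is TRUE because Leo, Bob, and Sam are knights.
- Bob (knight) says "At least one of us is a knave" - this is TRUE because Uma is a knave.
- Sam (knight) says "Uma is a liar" - this is TRUE because Uma is a knave.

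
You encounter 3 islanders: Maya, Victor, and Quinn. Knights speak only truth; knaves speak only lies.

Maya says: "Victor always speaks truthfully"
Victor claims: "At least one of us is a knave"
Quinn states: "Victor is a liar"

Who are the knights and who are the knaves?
Maya is a knight.
Victor is a knight.
Quinn is a knave.

Verification:
- Maya (knight) says "Victor always speaks truthfully" - this is TRUE because Victor is a knight.
- Victor (knight) says "At least one of us is a knave" - this is TRUE because Quinn is a knave.
- Quinn (knave) says "Victor is a liar" - this is FALSE (a lie) because Victor is a knight.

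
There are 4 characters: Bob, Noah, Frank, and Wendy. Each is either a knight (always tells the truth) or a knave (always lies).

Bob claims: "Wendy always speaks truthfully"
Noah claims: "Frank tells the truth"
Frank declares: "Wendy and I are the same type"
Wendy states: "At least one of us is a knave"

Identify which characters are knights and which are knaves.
Bob is a knight.
Noah is a knave.
Frank is a knave.
Wendy is a knight.

Verification:
- Bob (knight) says "Wendy always speaks truthfully" - this is TRUE because Wendy is a knight.
- Noah (knave) says "Frank tells the truth" - this is FALSE (a lie) because Frank is a knave.
- Frank (knave) says "Wendy and I are the same type" - this is FALSE (a lie) because Frank is a knave and Wendy is a knight.
- Wendy (knight) says "At least one of us is a knave" - this is TRUE because Noah and Frank are knaves.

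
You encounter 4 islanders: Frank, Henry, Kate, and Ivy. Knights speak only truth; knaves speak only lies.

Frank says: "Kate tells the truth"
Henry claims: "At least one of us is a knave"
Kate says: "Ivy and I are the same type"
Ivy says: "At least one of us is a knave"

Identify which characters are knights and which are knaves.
Frank is a knave.
Henry is a knight.
Kate is a knave.
Ivy is a knight.

Verification:
- Frank (knave) says "Kate tells the truth" - this is FALSE (a lie) because Kate is a knave.
- Henry (knight) says "At least one of us is a knave" - this is TRUE because Frank and Kate are knaves.
- Kate (knave) says "Ivy and I are the same type" - this is FALSE (a lie) because Kate is a knave and Ivy is a knight.
- Ivy (knight) says "At least one of us is a knave" - this is TRUE because Frank and Kate are knaves.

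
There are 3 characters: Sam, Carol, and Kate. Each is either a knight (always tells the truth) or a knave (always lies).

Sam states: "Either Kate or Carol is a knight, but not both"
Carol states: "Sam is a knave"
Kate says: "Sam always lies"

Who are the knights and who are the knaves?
Sam is a knave.
Carol is a knight.
Kate is a knight.

Verification:
- Sam (knave) says "Either Kate or Carol is a knight, but not both" - this is FALSE (a lie) because Kate is a knight and Carol is a knight.
- Carol (knight) says "Sam is a knave" - this is TRUE because Sam is a knave.
- Kate (knight) says "Sam always lies" - this is TRUE because Sam is a knave.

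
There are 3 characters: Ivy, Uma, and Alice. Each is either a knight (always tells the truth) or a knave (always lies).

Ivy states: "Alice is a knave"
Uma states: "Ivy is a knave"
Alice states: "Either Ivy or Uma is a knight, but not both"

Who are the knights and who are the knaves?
Ivy is a knave.
Uma is a knight.
Alice is a knight.

Verification:
- Ivy (knave) says "Alice is a knave" - this is FALSE (a lie) because Alice is a knight.
- Uma (knight) says "Ivy is a knave" - this is TRUE because Ivy is a knave.
- Alice (knight) says "Either Ivy or Uma is a knight, but not both" - this is TRUE because Ivy is a knave and Uma is a knight.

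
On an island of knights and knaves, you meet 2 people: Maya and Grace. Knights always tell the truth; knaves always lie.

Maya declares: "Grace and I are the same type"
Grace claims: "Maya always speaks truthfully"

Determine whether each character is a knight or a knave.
Maya is a knight.
Grace is a knight.

Verification:
- Maya (knight) says "Grace and I are the same type" - this is TRUE because Maya is a knight and Grace is a knight.
- Grace (knight) says "Maya always speaks truthfully" - this is TRUE because Maya is a knight.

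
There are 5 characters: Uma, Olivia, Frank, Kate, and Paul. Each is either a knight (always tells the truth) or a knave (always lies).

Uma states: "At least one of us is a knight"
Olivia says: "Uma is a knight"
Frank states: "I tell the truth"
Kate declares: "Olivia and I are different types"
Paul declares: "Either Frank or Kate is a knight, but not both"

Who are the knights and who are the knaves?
Uma is a knave.
Olivia is a knave.
Frank is a knave.
Kate is a knave.
Paul is a knave.

Verification:
- Uma (knave) says "At least one of us is a knight" - this is FALSE (a lie) because no one is a knight.
- Olivia (knave) says "Uma is a knight" - this is FALSE (a lie) because Uma is a knave.
- Frank (knave) says "I tell the truth" - this is FALSE (a lie) because Frank is a knave.
- Kate (knave) says "Olivia and I are different types" - this is FALSE (a lie) because Kate is a knave and Olivia is a knave.
- Paul (knave) says "Either Frank or Kate is a knight, but not both" - this is FALSE (a lie) because Frank is a knave and Kate is a knave.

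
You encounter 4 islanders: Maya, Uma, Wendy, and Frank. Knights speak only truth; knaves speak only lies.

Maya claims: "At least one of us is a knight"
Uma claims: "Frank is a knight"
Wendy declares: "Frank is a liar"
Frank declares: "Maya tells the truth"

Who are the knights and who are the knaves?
Maya is a knight.
Uma is a knight.
Wendy is a knave.
Frank is a knight.

Verification:
- Maya (knight) says "At least one of us is a knight" - this is TRUE because Maya, Uma, and Frank are knights.
- Uma (knight) says "Frank is a knight" - this is TRUE because Frank is a knight.
- Wendy (knave) says "Frank is a liar" - this is FALSE (a lie) because Frank is a knight.
- Frank (knight) says "Maya tells the truth" - this is TRUE because Maya is a knight.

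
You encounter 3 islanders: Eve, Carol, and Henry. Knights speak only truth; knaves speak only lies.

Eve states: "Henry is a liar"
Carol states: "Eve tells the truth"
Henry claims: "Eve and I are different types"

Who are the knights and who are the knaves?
Eve is a knave.
Carol is a knave.
Henry is a knight.

Verification:
- Eve (knave) says "Henry is a liar" - this is FALSE (a lie) because Henry is a knight.
- Carol (knave) says "Eve tells the truth" - this is FALSE (a lie) because Eve is a knave.
- Henry (knight) says "Eve and I are different types" - this is TRUE because Henry is a knight and Eve is a knave.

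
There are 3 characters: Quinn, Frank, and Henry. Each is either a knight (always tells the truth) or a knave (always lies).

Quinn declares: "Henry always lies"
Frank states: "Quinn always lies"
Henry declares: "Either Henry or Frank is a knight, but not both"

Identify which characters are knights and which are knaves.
Quinn is a knight.
Frank is a knave.
Henry is a knave.

Verification:
- Quinn (knight) says "Henry always lies" - this is TRUE because Henry is a knave.
- Frank (knave) says "Quinn always lies" - this is FALSE (a lie) because Quinn is a knight.
- Henry (knave) says "Either Henry or Frank is a knight, but not both" - this is FALSE (a lie) because Henry is a knave and Frank is a knave.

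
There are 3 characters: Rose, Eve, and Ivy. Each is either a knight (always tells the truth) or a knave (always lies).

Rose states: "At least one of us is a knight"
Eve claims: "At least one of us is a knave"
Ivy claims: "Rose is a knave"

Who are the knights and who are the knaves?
Rose is a knight.
Eve is a knight.
Ivy is a knave.

Verification:
- Rose (knight) says "At least one of us is a knight" - this is TRUE because Rose and Eve are knights.
- Eve (knight) says "At least one of us is a knave" - this is TRUE because Ivy is a knave.
- Ivy (knave) says "Rose is a knave" - this is FALSE (a lie) because Rose is a knight.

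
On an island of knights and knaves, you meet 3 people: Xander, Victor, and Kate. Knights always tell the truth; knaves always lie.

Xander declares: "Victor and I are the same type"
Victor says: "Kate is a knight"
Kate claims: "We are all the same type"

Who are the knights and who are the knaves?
Xander is a knight.
Victor is a knight.
Kate is a knight.

Verification:
- Xander (knight) says "Victor and I are the same type" - this is TRUE because Xander is a knight and Victor is a knight.
- Victor (knight) says "Kate is a knight" - this is TRUE because Kate is a knight.
- Kate (knight) says "We are all the same type" - this is TRUE because Xander, Victor, and Kate are knights.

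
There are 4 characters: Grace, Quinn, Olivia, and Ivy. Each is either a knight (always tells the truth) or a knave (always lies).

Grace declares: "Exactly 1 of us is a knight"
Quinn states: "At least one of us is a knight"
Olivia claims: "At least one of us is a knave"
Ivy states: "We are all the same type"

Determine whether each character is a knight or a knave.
Grace is a knave.
Quinn is a knight.
Olivia is a knight.
Ivy is a knave.

Verification:
- Grace (knave) says "Exactly 1 of us is a knight" - this is FALSE (a lie) because there are 2 knights.
- Quinn (knight) says "At least one of us is a knight" - this is TRUE because Quinn and Olivia are knights.
- Olivia (knight) says "At least one of us is a knave" - this is TRUE because Grace and Ivy are knaves.
- Ivy (knave) says "We are all the same type" - this is FALSE (a lie) because Quinn and Olivia are knights and Grace and Ivy are knaves.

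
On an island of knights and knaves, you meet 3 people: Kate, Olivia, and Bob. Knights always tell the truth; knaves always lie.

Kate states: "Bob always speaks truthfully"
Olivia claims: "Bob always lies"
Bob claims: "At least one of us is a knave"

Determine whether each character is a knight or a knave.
Kate is a knight.
Olivia is a knave.
Bob is a knight.

Verification:
- Kate (knight) says "Bob always speaks truthfully" - this is TRUE because Bob is a knight.
- Olivia (knave) says "Bob always lies" - this is FALSE (a lie) because Bob is a knight.
- Bob (knight) says "At least one of us is a knave" - this is TRUE because Olivia is a knave.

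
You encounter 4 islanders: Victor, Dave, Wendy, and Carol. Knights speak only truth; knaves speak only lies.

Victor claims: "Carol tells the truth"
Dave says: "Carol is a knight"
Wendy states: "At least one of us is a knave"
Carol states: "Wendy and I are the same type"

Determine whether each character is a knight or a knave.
Victor is a knave.
Dave is a knave.
Wendy is a knight.
Carol is a knave.

Verification:
- Victor (knave) says "Carol tells the truth" - this is FALSE (a lie) because Carol is a knave.
- Dave (knave) says "Carol is a knight" - this is FALSE (a lie) because Carol is a knave.
- Wendy (knight) says "At least one of us is a knave" - this is TRUE because Victor, Dave, and Carol are knaves.
- Carol (knave) says "Wendy and I are the same type" - this is FALSE (a lie) because Carol is a knave and Wendy is a knight.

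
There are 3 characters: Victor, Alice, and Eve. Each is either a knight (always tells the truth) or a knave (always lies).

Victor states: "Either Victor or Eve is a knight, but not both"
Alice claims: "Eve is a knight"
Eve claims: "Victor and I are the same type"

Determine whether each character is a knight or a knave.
Victor is a knight.
Alice is a knave.
Eve is a knave.

Verification:
- Victor (knight) says "Either Victor or Eve is a knight, but not both" - this is TRUE because Victor is a knight and Eve is a knave.
- Alice (knave) says "Eve is a knight" - this is FALSE (a lie) because Eve is a knave.
- Eve (knave) says "Victor and I are the same type" - this is FALSE (a lie) because Eve is a knave and Victor is a knight.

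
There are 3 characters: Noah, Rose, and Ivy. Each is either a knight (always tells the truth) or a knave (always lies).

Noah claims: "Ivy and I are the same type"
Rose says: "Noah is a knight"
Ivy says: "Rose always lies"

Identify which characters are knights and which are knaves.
Noah is a knave.
Rose is a knave.
Ivy is a knight.

Verification:
- Noah (knave) says "Ivy and I are the same type" - this is FALSE (a lie) because Noah is a knave and Ivy is a knight.
- Rose (knave) says "Noah is a knight" - this is FALSE (a lie) because Noah is a knave.
- Ivy (knight) says "Rose always lies" - this is TRUE because Rose is a knave.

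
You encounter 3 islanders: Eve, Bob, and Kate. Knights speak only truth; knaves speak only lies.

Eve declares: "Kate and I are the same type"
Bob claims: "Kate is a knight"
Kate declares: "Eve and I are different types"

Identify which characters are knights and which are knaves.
Eve is a knave.
Bob is a knight.
Kate is a knight.

Verification:
- Eve (knave) says "Kate and I are the same type" - this is FALSE (a lie) because Eve is a knave and Kate is a knight.
- Bob (knight) says "Kate is a knight" - this is TRUE because Kate is a knight.
- Kate (knight) says "Eve and I are different types" - this is TRUE because Kate is a knight and Eve is a knave.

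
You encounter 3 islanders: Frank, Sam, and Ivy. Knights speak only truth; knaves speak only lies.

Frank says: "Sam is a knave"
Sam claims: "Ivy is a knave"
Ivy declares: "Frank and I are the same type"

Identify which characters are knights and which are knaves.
Frank is a knight.
Sam is a knave.
Ivy is a knight.

Verification:
- Frank (knight) says "Sam is a knave" - this is TRUE because Sam is a knave.
- Sam (knave) says "Ivy is a knave" - this is FALSE (a lie) because Ivy is a knight.
- Ivy (knight) says "Frank and I are the same type" - this is TRUE because Ivy is a knight and Frank is a knight.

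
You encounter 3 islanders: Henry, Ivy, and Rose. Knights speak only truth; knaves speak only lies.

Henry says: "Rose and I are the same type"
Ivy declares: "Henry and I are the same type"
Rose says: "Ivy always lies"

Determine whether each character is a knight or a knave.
Henry is a knight.
Ivy is a knave.
Rose is a knight.

Verification:
- Henry (knight) says "Rose and I are the same type" - this is TRUE because Henry is a knight and Rose is a knight.
- Ivy (knave) says "Henry and I are the same type" - this is FALSE (a lie) because Ivy is a knave and Henry is a knight.
- Rose (knight) says "Ivy always lies" - this is TRUE because Ivy is a knave.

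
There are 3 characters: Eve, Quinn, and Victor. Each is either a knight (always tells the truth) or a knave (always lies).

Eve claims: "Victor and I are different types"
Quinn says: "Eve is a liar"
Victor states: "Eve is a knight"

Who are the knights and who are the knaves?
Eve is a knave.
Quinn is a knight.
Victor is a knave.

Verification:
- Eve (knave) says "Victor and I are different types" - this is FALSE (a lie) because Eve is a knave and Victor is a knave.
- Quinn (knight) says "Eve is a liar" - this is TRUE because Eve is a knave.
- Victor (knave) says "Eve is a knight" - this is FALSE (a lie) because Eve is a knave.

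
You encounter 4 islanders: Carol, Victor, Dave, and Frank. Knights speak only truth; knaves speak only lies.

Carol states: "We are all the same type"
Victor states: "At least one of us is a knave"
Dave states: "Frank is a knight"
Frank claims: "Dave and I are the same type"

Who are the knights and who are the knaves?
Carol is a knave.
Victor is a knight.
Dave is a knight.
Frank is a knight.

Verification:
- Carol (knave) says "We are all the same type" - this is FALSE (a lie) because Victor, Dave, and Frank are knights and Carol is a knave.
- Victor (knight) says "At least one of us is a knave" - this is TRUE because Carol is a knave.
- Dave (knight) says "Frank is a knight" - this is TRUE because Frank is a knight.
- Frank (knight) says "Dave and I are the same type" - this is TRUE because Frank is a knight and Dave is a knight.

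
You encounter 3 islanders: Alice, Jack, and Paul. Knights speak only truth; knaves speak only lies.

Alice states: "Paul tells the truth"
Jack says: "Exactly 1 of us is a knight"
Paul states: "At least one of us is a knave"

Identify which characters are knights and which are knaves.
Alice is a knight.
Jack is a knave.
Paul is a knight.

Verification:
- Alice (knight) says "Paul tells the truth" - this is TRUE because Paul is a knight.
- Jack (knave) says "Exactly 1 of us is a knight" - this is FALSE (a lie) because there are 2 knights.
- Paul (knight) says "At least one of us is a knave" - this is TRUE because Jack is a knave.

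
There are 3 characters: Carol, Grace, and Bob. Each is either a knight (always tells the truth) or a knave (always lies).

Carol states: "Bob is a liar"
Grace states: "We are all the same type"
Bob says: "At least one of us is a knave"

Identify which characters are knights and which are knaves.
Carol is a knave.
Grace is a knave.
Bob is a knight.

Verification:
- Carol (knave) says "Bob is a liar" - this is FALSE (a lie) because Bob is a knight.
- Grace (knave) says "We are all the same type" - this is FALSE (a lie) because Bob is a knight and Carol and Grace are knaves.
- Bob (knight) says "At least one of us is a knave" - this is TRUE because Carol and Grace are knaves.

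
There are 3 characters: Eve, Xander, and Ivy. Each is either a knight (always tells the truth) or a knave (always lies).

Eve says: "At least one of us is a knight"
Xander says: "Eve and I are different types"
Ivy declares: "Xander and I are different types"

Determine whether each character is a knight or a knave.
Eve is a knave.
Xander is a knave.
Ivy is a knave.

Verification:
- Eve (knave) says "At least one of us is a knight" - this is FALSE (a lie) because no one is a knight.
- Xander (knave) says "Eve and I are different types" - this is FALSE (a lie) because Xander is a knave and Eve is a knave.
- Ivy (knave) says "Xander and I are different types" - this is FALSE (a lie) because Ivy is a knave and Xander is a knave.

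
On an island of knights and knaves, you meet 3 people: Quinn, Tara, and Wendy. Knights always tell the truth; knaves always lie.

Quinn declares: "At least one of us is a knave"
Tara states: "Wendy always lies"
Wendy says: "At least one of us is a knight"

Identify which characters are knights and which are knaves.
Quinn is a knight.
Tara is a knave.
Wendy is a knight.

Verification:
- Quinn (knight) says "At least one of us is a knave" - this is TRUE because Tara is a knave.
- Tara (knave) says "Wendy always lies" - this is FALSE (a lie) because Wendy is a knight.
- Wendy (knight) says "At least one of us is a knight" - this is TRUE because Quinn and Wendy are knights.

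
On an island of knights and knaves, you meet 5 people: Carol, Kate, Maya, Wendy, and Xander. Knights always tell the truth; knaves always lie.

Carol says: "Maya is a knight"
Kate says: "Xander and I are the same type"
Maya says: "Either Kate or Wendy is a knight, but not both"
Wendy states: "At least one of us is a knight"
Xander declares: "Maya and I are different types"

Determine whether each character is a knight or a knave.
Carol is a knave.
Kate is a knight.
Maya is a knave.
Wendy is a knight.
Xander is a knight.

Verification:
- Carol (knave) says "Maya is a knight" - this is FALSE (a lie) because Maya is a knave.
- Kate (knight) says "Xander and I are the same type" - this is TRUE because Kate is a knight and Xander is a knight.
- Maya (knave) says "Either Kate or Wendy is a knight, but not both" - this is FALSE (a lie) because Kate is a knight and Wendy is a knight.
- Wendy (knight) says "At least one of us is a knight" - this is TRUE because Kate, Wendy, and Xander are knights.
- Xander (knight) says "Maya and I are different types" - this is TRUE because Xander is a knight and Maya is a knave.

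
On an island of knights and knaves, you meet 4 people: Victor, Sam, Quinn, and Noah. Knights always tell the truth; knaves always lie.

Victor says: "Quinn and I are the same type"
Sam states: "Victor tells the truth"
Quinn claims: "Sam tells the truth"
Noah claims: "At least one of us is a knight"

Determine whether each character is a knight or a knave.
Victor is a knight.
Sam is a knight.
Quinn is a knight.
Noah is a knight.

Verification:
- Victor (knight) says "Quinn and I are the same type" - this is TRUE because Victor is a knight and Quinn is a knight.
- Sam (knight) says "Victor tells the truth" - this is TRUE because Victor is a knight.
- Quinn (knight) says "Sam tells the truth" - this is TRUE because Sam is a knight.
- Noah (knight) says "At least one of us is a knight" - this is TRUE because Victor, Sam, Quinn, and Noah are knights.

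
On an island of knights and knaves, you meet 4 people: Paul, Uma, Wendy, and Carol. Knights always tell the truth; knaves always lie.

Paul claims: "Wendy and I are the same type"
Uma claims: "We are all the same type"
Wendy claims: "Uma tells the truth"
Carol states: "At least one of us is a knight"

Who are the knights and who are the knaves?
Paul is a knight.
Uma is a knight.
Wendy is a knight.
Carol is a knight.

Verification:
- Paul (knight) says "Wendy and I are the same type" - this is TRUE because Paul is a knight and Wendy is a knight.
- Uma (knight) says "We are all the same type" - this is TRUE because Paul, Uma, Wendy, and Carol are knights.
- Wendy (knight) says "Uma tells the truth" - this is TRUE because Uma is a knight.
- Carol (knight) says "At least one of us is a knight" - this is TRUE because Paul, Uma, Wendy, and Carol are knights.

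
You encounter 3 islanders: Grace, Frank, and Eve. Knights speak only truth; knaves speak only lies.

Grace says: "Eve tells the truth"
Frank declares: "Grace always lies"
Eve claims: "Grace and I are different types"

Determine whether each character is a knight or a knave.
Grace is a knave.
Frank is a knight.
Eve is a knave.

Verification:
- Grace (knave) says "Eve tells the truth" - this is FALSE (a lie) because Eve is a knave.
- Frank (knight) says "Grace always lies" - this is TRUE because Grace is a knave.
- Eve (knave) says "Grace and I are different types" - this is FALSE (a lie) because Eve is a knave and Grace is a knave.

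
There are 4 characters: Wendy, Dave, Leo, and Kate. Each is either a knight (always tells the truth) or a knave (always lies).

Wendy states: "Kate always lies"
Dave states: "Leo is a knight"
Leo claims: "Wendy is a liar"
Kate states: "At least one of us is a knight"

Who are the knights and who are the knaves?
Wendy is a knave.
Dave is a knight.
Leo is a knight.
Kate is a knight.

Verification:
- Wendy (knave) says "Kate always lies" - this is FALSE (a lie) because Kate is a knight.
- Dave (knight) says "Leo is a knight" - this is TRUE because Leo is a knight.
- Leo (knight) says "Wendy is a liar" - this is TRUE because Wendy is a knave.
- Kate (knight) says "At least one of us is a knight" - this is TRUE because Dave, Leo, and Kate are knights.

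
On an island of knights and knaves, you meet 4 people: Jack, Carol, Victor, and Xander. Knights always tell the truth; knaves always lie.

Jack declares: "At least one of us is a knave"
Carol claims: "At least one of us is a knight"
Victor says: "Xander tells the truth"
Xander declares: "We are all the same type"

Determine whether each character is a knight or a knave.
Jack is a knight.
Carol is a knight.
Victor is a knave.
Xander is a knave.

Verification:
- Jack (knight) says "At least one of us is a knave" - this is TRUE because Victor and Xander are knaves.
- Carol (knight) says "At least one of us is a knight" - this is TRUE because Jack and Carol are knights.
- Victor (knave) says "Xander tells the truth" - this is FALSE (a lie) because Xander is a knave.
- Xander (knave) says "We are all the same type" - this is FALSE (a lie) because Jack and Carol are knights and Victor and Xander are knaves.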